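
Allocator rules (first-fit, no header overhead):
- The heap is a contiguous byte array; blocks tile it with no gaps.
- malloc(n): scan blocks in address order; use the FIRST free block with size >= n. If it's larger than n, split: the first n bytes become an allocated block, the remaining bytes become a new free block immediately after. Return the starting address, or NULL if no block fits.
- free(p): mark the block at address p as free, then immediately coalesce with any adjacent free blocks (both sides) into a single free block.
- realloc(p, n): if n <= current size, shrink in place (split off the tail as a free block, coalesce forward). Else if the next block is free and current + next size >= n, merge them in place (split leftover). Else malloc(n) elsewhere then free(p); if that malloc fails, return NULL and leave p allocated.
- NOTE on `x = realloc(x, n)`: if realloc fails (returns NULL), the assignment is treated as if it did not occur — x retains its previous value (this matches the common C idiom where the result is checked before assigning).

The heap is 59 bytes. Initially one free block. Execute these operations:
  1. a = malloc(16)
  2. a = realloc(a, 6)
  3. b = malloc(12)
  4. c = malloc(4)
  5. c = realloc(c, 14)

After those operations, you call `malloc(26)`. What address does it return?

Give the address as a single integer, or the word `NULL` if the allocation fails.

Answer: 32

Derivation:
Op 1: a = malloc(16) -> a = 0; heap: [0-15 ALLOC][16-58 FREE]
Op 2: a = realloc(a, 6) -> a = 0; heap: [0-5 ALLOC][6-58 FREE]
Op 3: b = malloc(12) -> b = 6; heap: [0-5 ALLOC][6-17 ALLOC][18-58 FREE]
Op 4: c = malloc(4) -> c = 18; heap: [0-5 ALLOC][6-17 ALLOC][18-21 ALLOC][22-58 FREE]
Op 5: c = realloc(c, 14) -> c = 18; heap: [0-5 ALLOC][6-17 ALLOC][18-31 ALLOC][32-58 FREE]
malloc(26): first-fit scan over [0-5 ALLOC][6-17 ALLOC][18-31 ALLOC][32-58 FREE] -> 32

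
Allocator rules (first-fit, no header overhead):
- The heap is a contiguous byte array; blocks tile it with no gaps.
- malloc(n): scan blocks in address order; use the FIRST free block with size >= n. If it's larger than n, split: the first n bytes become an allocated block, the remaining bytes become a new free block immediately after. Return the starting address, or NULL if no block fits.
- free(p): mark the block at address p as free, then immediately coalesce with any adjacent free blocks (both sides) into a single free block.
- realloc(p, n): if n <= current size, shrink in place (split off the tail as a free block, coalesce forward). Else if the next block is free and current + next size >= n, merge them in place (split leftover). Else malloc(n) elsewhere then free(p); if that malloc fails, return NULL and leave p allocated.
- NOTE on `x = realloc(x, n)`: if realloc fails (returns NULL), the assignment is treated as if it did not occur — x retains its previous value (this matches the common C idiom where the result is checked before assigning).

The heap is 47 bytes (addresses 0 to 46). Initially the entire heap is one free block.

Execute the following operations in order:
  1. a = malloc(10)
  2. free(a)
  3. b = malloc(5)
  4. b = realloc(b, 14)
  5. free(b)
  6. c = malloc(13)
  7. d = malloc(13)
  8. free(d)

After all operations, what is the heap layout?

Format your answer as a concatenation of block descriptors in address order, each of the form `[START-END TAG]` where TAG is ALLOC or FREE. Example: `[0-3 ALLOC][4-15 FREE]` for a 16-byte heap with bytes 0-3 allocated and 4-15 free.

Op 1: a = malloc(10) -> a = 0; heap: [0-9 ALLOC][10-46 FREE]
Op 2: free(a) -> (freed a); heap: [0-46 FREE]
Op 3: b = malloc(5) -> b = 0; heap: [0-4 ALLOC][5-46 FREE]
Op 4: b = realloc(b, 14) -> b = 0; heap: [0-13 ALLOC][14-46 FREE]
Op 5: free(b) -> (freed b); heap: [0-46 FREE]
Op 6: c = malloc(13) -> c = 0; heap: [0-12 ALLOC][13-46 FREE]
Op 7: d = malloc(13) -> d = 13; heap: [0-12 ALLOC][13-25 ALLOC][26-46 FREE]
Op 8: free(d) -> (freed d); heap: [0-12 ALLOC][13-46 FREE]

Answer: [0-12 ALLOC][13-46 FREE]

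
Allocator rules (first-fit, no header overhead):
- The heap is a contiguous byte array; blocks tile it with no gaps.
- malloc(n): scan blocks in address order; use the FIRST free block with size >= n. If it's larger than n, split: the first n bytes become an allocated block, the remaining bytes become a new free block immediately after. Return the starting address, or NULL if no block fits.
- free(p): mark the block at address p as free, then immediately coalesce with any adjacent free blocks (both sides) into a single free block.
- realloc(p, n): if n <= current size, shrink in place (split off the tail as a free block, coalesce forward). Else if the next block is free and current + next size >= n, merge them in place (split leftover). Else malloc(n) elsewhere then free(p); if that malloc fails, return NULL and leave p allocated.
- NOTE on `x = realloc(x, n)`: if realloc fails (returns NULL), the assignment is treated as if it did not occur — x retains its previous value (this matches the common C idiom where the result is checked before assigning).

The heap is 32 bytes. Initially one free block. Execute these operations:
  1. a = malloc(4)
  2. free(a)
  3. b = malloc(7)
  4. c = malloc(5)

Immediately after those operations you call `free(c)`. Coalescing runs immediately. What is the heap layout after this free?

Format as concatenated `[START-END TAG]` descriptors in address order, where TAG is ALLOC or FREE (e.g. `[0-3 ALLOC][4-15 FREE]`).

Op 1: a = malloc(4) -> a = 0; heap: [0-3 ALLOC][4-31 FREE]
Op 2: free(a) -> (freed a); heap: [0-31 FREE]
Op 3: b = malloc(7) -> b = 0; heap: [0-6 ALLOC][7-31 FREE]
Op 4: c = malloc(5) -> c = 7; heap: [0-6 ALLOC][7-11 ALLOC][12-31 FREE]
free(c): c = 7 -> block [7-11 ALLOC]; mark free, coalesce with adjacent free neighbors -> [0-6 ALLOC][7-31 FREE]

Answer: [0-6 ALLOC][7-31 FREE]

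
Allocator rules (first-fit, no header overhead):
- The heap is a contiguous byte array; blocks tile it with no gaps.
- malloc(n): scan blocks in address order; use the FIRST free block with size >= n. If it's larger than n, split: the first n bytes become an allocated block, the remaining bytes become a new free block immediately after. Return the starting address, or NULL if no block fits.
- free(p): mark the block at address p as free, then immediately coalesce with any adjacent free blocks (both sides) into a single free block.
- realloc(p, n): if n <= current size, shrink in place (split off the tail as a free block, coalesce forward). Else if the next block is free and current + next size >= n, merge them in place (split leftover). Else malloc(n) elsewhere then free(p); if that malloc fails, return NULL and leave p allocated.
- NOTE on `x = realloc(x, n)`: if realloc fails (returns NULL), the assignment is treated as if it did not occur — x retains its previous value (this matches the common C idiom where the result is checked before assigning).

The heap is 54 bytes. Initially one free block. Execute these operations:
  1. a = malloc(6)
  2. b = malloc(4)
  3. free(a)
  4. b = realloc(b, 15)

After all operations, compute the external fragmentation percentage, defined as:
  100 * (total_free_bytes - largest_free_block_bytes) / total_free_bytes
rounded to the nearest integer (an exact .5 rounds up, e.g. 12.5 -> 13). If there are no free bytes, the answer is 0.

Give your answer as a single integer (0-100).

Op 1: a = malloc(6) -> a = 0; heap: [0-5 ALLOC][6-53 FREE]
Op 2: b = malloc(4) -> b = 6; heap: [0-5 ALLOC][6-9 ALLOC][10-53 FREE]
Op 3: free(a) -> (freed a); heap: [0-5 FREE][6-9 ALLOC][10-53 FREE]
Op 4: b = realloc(b, 15) -> b = 6; heap: [0-5 FREE][6-20 ALLOC][21-53 FREE]
Free blocks: [6 33] total_free=39 largest=33 -> 100*(39-33)/39 = 600/39 ≈ 15.385 -> rounds to 15

Answer: 15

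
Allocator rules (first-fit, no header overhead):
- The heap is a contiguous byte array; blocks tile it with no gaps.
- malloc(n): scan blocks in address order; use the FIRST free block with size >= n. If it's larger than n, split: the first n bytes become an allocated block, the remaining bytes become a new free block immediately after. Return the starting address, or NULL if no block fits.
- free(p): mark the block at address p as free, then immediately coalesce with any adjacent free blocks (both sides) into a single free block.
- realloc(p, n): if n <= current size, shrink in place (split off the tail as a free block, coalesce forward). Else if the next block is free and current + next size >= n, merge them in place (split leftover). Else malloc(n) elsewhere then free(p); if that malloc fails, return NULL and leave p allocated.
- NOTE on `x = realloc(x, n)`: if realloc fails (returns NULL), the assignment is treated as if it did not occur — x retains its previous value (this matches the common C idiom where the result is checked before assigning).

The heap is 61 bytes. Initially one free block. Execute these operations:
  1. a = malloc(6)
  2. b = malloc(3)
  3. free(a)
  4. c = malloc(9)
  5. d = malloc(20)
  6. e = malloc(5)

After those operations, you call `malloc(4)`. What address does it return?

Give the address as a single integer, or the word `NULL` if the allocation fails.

Answer: 38

Derivation:
Op 1: a = malloc(6) -> a = 0; heap: [0-5 ALLOC][6-60 FREE]
Op 2: b = malloc(3) -> b = 6; heap: [0-5 ALLOC][6-8 ALLOC][9-60 FREE]
Op 3: free(a) -> (freed a); heap: [0-5 FREE][6-8 ALLOC][9-60 FREE]
Op 4: c = malloc(9) -> c = 9; heap: [0-5 FREE][6-8 ALLOC][9-17 ALLOC][18-60 FREE]
Op 5: d = malloc(20) -> d = 18; heap: [0-5 FREE][6-8 ALLOC][9-17 ALLOC][18-37 ALLOC][38-60 FREE]
Op 6: e = malloc(5) -> e = 0; heap: [0-4 ALLOC][5-5 FREE][6-8 ALLOC][9-17 ALLOC][18-37 ALLOC][38-60 FREE]
malloc(4): first-fit scan over [0-4 ALLOC][5-5 FREE][6-8 ALLOC][9-17 ALLOC][18-37 ALLOC][38-60 FREE] -> 38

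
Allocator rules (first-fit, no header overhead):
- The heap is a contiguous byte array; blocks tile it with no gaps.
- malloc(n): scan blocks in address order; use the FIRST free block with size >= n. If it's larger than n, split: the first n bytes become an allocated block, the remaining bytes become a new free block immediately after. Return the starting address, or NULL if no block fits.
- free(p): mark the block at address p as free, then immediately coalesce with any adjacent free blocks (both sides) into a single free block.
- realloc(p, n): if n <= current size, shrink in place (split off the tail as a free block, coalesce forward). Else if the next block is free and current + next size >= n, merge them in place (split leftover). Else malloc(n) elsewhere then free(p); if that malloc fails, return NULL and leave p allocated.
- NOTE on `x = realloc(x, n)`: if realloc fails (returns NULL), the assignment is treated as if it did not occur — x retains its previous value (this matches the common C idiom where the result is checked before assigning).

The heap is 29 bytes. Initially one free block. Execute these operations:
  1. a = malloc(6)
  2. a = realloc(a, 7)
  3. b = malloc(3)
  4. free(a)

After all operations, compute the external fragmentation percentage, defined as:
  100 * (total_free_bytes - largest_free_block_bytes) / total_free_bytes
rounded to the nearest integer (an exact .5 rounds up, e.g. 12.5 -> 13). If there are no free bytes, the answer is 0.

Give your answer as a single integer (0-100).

Answer: 27

Derivation:
Op 1: a = malloc(6) -> a = 0; heap: [0-5 ALLOC][6-28 FREE]
Op 2: a = realloc(a, 7) -> a = 0; heap: [0-6 ALLOC][7-28 FREE]
Op 3: b = malloc(3) -> b = 7; heap: [0-6 ALLOC][7-9 ALLOC][10-28 FREE]
Op 4: free(a) -> (freed a); heap: [0-6 FREE][7-9 ALLOC][10-28 FREE]
Free blocks: [7 19] total_free=26 largest=19 -> 100*(26-19)/26 = 700/26 ≈ 26.923 -> rounds to 27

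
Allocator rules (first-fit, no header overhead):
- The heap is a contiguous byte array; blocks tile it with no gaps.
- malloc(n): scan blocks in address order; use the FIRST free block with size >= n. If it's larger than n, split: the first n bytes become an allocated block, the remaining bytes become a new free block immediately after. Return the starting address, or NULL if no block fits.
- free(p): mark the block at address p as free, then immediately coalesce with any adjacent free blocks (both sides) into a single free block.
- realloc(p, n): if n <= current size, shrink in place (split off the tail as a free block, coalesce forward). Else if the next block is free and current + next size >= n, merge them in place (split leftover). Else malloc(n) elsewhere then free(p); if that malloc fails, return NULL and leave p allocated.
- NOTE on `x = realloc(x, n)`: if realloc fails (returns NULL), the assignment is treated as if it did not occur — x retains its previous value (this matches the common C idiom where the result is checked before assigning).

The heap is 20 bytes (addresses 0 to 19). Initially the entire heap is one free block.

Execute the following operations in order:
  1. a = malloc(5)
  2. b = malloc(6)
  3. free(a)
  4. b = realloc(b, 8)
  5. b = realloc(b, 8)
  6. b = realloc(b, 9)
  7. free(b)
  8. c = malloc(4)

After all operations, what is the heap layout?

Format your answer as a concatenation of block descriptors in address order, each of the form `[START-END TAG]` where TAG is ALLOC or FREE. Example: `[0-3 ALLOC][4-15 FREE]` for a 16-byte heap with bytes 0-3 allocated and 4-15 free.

Answer: [0-3 ALLOC][4-19 FREE]

Derivation:
Op 1: a = malloc(5) -> a = 0; heap: [0-4 ALLOC][5-19 FREE]
Op 2: b = malloc(6) -> b = 5; heap: [0-4 ALLOC][5-10 ALLOC][11-19 FREE]
Op 3: free(a) -> (freed a); heap: [0-4 FREE][5-10 ALLOC][11-19 FREE]
Op 4: b = realloc(b, 8) -> b = 5; heap: [0-4 FREE][5-12 ALLOC][13-19 FREE]
Op 5: b = realloc(b, 8) -> b = 5; heap: [0-4 FREE][5-12 ALLOC][13-19 FREE]
Op 6: b = realloc(b, 9) -> b = 5; heap: [0-4 FREE][5-13 ALLOC][14-19 FREE]
Op 7: free(b) -> (freed b); heap: [0-19 FREE]
Op 8: c = malloc(4) -> c = 0; heap: [0-3 ALLOC][4-19 FREE]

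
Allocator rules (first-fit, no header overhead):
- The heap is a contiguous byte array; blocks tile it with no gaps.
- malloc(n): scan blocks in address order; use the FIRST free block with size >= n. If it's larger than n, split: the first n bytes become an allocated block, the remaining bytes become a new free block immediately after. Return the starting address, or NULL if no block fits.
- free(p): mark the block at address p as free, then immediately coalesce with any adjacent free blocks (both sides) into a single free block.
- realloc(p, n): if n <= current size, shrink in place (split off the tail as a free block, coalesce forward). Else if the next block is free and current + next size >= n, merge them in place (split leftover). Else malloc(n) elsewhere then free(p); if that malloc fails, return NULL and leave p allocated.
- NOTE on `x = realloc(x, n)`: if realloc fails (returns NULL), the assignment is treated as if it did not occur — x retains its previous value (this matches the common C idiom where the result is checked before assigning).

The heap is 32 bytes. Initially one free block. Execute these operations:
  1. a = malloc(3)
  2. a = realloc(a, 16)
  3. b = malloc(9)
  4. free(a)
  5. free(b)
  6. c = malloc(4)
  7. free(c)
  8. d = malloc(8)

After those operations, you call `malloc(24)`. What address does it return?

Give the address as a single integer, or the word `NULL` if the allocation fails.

Op 1: a = malloc(3) -> a = 0; heap: [0-2 ALLOC][3-31 FREE]
Op 2: a = realloc(a, 16) -> a = 0; heap: [0-15 ALLOC][16-31 FREE]
Op 3: b = malloc(9) -> b = 16; heap: [0-15 ALLOC][16-24 ALLOC][25-31 FREE]
Op 4: free(a) -> (freed a); heap: [0-15 FREE][16-24 ALLOC][25-31 FREE]
Op 5: free(b) -> (freed b); heap: [0-31 FREE]
Op 6: c = malloc(4) -> c = 0; heap: [0-3 ALLOC][4-31 FREE]
Op 7: free(c) -> (freed c); heap: [0-31 FREE]
Op 8: d = malloc(8) -> d = 0; heap: [0-7 ALLOC][8-31 FREE]
malloc(24): first-fit scan over [0-7 ALLOC][8-31 FREE] -> 8

Answer: 8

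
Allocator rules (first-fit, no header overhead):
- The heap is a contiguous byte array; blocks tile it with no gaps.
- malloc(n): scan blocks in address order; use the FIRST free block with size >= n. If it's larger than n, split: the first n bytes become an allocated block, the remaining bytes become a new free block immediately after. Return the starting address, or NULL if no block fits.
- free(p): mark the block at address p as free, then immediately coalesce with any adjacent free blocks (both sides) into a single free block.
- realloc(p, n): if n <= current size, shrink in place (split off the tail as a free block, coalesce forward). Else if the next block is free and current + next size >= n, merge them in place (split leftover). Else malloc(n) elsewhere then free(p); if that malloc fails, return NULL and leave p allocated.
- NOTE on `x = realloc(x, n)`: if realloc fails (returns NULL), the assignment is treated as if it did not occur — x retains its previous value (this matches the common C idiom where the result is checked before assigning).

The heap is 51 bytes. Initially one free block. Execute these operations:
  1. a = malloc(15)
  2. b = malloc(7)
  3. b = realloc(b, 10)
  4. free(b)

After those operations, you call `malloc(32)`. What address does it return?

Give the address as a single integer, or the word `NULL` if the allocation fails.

Answer: 15

Derivation:
Op 1: a = malloc(15) -> a = 0; heap: [0-14 ALLOC][15-50 FREE]
Op 2: b = malloc(7) -> b = 15; heap: [0-14 ALLOC][15-21 ALLOC][22-50 FREE]
Op 3: b = realloc(b, 10) -> b = 15; heap: [0-14 ALLOC][15-24 ALLOC][25-50 FREE]
Op 4: free(b) -> (freed b); heap: [0-14 ALLOC][15-50 FREE]
malloc(32): first-fit scan over [0-14 ALLOC][15-50 FREE] -> 15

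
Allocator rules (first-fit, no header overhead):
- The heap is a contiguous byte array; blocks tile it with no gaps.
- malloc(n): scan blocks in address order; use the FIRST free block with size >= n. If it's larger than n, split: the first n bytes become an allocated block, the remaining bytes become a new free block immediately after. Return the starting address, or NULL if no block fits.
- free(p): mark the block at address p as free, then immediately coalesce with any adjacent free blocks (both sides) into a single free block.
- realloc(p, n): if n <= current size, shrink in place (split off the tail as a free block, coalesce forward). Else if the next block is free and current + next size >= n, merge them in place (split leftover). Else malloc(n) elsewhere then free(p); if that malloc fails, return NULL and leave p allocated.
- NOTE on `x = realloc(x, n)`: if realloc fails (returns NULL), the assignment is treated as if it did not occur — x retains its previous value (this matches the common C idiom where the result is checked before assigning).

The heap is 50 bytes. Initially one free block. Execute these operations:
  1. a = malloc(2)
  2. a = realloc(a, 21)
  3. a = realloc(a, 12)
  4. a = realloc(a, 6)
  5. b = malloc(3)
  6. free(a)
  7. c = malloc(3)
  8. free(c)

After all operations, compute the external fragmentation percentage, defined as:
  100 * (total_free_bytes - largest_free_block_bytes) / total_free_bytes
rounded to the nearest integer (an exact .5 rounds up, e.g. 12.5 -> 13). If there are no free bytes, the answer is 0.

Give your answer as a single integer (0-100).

Op 1: a = malloc(2) -> a = 0; heap: [0-1 ALLOC][2-49 FREE]
Op 2: a = realloc(a, 21) -> a = 0; heap: [0-20 ALLOC][21-49 FREE]
Op 3: a = realloc(a, 12) -> a = 0; heap: [0-11 ALLOC][12-49 FREE]
Op 4: a = realloc(a, 6) -> a = 0; heap: [0-5 ALLOC][6-49 FREE]
Op 5: b = malloc(3) -> b = 6; heap: [0-5 ALLOC][6-8 ALLOC][9-49 FREE]
Op 6: free(a) -> (freed a); heap: [0-5 FREE][6-8 ALLOC][9-49 FREE]
Op 7: c = malloc(3) -> c = 0; heap: [0-2 ALLOC][3-5 FREE][6-8 ALLOC][9-49 FREE]
Op 8: free(c) -> (freed c); heap: [0-5 FREE][6-8 ALLOC][9-49 FREE]
Free blocks: [6 41] total_free=47 largest=41 -> 100*(47-41)/47 = 600/47 ≈ 12.766 -> rounds to 13

Answer: 13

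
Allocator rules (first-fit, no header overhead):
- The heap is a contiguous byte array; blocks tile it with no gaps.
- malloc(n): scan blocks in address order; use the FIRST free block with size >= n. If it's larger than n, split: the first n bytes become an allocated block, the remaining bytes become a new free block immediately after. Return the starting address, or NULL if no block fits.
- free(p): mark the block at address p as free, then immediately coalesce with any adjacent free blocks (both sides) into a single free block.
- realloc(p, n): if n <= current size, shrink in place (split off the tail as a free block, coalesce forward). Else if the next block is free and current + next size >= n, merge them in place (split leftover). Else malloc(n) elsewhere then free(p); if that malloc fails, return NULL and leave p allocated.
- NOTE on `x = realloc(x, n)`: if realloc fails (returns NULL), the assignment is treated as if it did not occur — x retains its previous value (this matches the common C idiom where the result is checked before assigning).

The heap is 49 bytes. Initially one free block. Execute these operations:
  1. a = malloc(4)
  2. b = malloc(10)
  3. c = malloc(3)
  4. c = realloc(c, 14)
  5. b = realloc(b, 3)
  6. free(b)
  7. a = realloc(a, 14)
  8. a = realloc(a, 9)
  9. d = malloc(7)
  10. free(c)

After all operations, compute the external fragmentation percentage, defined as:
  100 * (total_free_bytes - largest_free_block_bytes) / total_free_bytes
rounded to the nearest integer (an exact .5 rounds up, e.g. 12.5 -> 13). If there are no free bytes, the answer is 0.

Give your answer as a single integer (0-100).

Answer: 42

Derivation:
Op 1: a = malloc(4) -> a = 0; heap: [0-3 ALLOC][4-48 FREE]
Op 2: b = malloc(10) -> b = 4; heap: [0-3 ALLOC][4-13 ALLOC][14-48 FREE]
Op 3: c = malloc(3) -> c = 14; heap: [0-3 ALLOC][4-13 ALLOC][14-16 ALLOC][17-48 FREE]
Op 4: c = realloc(c, 14) -> c = 14; heap: [0-3 ALLOC][4-13 ALLOC][14-27 ALLOC][28-48 FREE]
Op 5: b = realloc(b, 3) -> b = 4; heap: [0-3 ALLOC][4-6 ALLOC][7-13 FREE][14-27 ALLOC][28-48 FREE]
Op 6: free(b) -> (freed b); heap: [0-3 ALLOC][4-13 FREE][14-27 ALLOC][28-48 FREE]
Op 7: a = realloc(a, 14) -> a = 0; heap: [0-13 ALLOC][14-27 ALLOC][28-48 FREE]
Op 8: a = realloc(a, 9) -> a = 0; heap: [0-8 ALLOC][9-13 FREE][14-27 ALLOC][28-48 FREE]
Op 9: d = malloc(7) -> d = 28; heap: [0-8 ALLOC][9-13 FREE][14-27 ALLOC][28-34 ALLOC][35-48 FREE]
Op 10: free(c) -> (freed c); heap: [0-8 ALLOC][9-27 FREE][28-34 ALLOC][35-48 FREE]
Free blocks: [19 14] total_free=33 largest=19 -> 100*(33-19)/33 = 1400/33 ≈ 42.424 -> rounds to 42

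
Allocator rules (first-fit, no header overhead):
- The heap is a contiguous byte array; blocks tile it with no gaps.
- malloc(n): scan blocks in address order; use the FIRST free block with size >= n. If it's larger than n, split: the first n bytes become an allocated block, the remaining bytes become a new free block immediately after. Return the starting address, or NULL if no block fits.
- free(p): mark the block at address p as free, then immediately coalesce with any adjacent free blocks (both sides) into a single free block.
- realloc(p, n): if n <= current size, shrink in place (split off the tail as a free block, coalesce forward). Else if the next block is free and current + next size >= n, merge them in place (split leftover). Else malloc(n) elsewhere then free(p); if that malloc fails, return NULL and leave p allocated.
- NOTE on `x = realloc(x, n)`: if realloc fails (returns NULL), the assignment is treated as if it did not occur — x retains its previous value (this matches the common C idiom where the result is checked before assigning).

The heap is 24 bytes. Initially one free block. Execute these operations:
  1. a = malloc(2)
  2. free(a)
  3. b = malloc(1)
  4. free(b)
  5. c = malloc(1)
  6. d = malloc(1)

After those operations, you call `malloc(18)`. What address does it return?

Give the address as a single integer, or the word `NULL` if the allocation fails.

Op 1: a = malloc(2) -> a = 0; heap: [0-1 ALLOC][2-23 FREE]
Op 2: free(a) -> (freed a); heap: [0-23 FREE]
Op 3: b = malloc(1) -> b = 0; heap: [0-0 ALLOC][1-23 FREE]
Op 4: free(b) -> (freed b); heap: [0-23 FREE]
Op 5: c = malloc(1) -> c = 0; heap: [0-0 ALLOC][1-23 FREE]
Op 6: d = malloc(1) -> d = 1; heap: [0-0 ALLOC][1-1 ALLOC][2-23 FREE]
malloc(18): first-fit scan over [0-0 ALLOC][1-1 ALLOC][2-23 FREE] -> 2

Answer: 2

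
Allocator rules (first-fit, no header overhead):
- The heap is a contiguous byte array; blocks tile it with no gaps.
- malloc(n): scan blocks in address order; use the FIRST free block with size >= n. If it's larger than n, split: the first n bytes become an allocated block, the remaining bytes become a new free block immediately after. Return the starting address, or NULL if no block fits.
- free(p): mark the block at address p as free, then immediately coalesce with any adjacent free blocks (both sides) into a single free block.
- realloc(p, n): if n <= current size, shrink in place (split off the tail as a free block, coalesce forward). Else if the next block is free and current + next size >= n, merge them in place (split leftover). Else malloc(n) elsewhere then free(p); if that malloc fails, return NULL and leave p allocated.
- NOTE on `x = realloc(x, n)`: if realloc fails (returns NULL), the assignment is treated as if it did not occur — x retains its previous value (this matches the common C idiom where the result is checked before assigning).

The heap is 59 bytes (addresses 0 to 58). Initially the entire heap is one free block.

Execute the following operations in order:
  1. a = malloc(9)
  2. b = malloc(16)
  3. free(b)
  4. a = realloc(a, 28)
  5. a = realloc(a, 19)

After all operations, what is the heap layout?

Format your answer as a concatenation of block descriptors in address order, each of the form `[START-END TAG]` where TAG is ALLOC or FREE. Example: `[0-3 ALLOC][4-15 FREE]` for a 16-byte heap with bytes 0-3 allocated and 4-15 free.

Answer: [0-18 ALLOC][19-58 FREE]

Derivation:
Op 1: a = malloc(9) -> a = 0; heap: [0-8 ALLOC][9-58 FREE]
Op 2: b = malloc(16) -> b = 9; heap: [0-8 ALLOC][9-24 ALLOC][25-58 FREE]
Op 3: free(b) -> (freed b); heap: [0-8 ALLOC][9-58 FREE]
Op 4: a = realloc(a, 28) -> a = 0; heap: [0-27 ALLOC][28-58 FREE]
Op 5: a = realloc(a, 19) -> a = 0; heap: [0-18 ALLOC][19-58 FREE]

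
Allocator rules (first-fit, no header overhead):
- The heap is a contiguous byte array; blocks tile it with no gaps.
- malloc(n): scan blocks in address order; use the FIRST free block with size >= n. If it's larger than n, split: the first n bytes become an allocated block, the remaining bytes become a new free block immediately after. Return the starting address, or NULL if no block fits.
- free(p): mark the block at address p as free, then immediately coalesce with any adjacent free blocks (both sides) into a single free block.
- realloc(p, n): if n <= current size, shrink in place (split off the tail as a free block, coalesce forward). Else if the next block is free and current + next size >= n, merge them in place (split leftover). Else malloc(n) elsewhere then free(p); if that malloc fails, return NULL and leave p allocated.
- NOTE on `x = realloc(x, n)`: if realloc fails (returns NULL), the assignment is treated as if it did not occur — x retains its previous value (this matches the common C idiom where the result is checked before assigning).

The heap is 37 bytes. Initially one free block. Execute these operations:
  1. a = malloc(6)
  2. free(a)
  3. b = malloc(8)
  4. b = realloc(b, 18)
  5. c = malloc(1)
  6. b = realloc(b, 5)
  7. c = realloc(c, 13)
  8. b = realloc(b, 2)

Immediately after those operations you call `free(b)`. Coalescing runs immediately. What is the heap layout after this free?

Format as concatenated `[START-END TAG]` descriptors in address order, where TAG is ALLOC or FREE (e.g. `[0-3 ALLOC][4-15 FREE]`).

Op 1: a = malloc(6) -> a = 0; heap: [0-5 ALLOC][6-36 FREE]
Op 2: free(a) -> (freed a); heap: [0-36 FREE]
Op 3: b = malloc(8) -> b = 0; heap: [0-7 ALLOC][8-36 FREE]
Op 4: b = realloc(b, 18) -> b = 0; heap: [0-17 ALLOC][18-36 FREE]
Op 5: c = malloc(1) -> c = 18; heap: [0-17 ALLOC][18-18 ALLOC][19-36 FREE]
Op 6: b = realloc(b, 5) -> b = 0; heap: [0-4 ALLOC][5-17 FREE][18-18 ALLOC][19-36 FREE]
Op 7: c = realloc(c, 13) -> c = 18; heap: [0-4 ALLOC][5-17 FREE][18-30 ALLOC][31-36 FREE]
Op 8: b = realloc(b, 2) -> b = 0; heap: [0-1 ALLOC][2-17 FREE][18-30 ALLOC][31-36 FREE]
free(b): b = 0 -> block [0-1 ALLOC]; mark free, coalesce with adjacent free neighbors -> [0-17 FREE][18-30 ALLOC][31-36 FREE]

Answer: [0-17 FREE][18-30 ALLOC][31-36 FREE]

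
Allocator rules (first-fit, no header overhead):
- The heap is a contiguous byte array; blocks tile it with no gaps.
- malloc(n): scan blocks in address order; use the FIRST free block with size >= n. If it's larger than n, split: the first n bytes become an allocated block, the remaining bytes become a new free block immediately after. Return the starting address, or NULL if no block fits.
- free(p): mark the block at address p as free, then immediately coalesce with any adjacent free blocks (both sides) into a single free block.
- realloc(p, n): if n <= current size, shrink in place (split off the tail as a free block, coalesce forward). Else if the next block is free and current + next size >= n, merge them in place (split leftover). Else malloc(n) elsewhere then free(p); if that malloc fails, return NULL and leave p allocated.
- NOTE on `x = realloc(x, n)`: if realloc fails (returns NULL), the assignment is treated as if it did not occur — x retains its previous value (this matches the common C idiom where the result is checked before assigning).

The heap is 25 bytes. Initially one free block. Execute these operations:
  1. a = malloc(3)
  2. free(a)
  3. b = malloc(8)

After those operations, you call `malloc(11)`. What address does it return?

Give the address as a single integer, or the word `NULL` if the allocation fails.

Answer: 8

Derivation:
Op 1: a = malloc(3) -> a = 0; heap: [0-2 ALLOC][3-24 FREE]
Op 2: free(a) -> (freed a); heap: [0-24 FREE]
Op 3: b = malloc(8) -> b = 0; heap: [0-7 ALLOC][8-24 FREE]
malloc(11): first-fit scan over [0-7 ALLOC][8-24 FREE] -> 8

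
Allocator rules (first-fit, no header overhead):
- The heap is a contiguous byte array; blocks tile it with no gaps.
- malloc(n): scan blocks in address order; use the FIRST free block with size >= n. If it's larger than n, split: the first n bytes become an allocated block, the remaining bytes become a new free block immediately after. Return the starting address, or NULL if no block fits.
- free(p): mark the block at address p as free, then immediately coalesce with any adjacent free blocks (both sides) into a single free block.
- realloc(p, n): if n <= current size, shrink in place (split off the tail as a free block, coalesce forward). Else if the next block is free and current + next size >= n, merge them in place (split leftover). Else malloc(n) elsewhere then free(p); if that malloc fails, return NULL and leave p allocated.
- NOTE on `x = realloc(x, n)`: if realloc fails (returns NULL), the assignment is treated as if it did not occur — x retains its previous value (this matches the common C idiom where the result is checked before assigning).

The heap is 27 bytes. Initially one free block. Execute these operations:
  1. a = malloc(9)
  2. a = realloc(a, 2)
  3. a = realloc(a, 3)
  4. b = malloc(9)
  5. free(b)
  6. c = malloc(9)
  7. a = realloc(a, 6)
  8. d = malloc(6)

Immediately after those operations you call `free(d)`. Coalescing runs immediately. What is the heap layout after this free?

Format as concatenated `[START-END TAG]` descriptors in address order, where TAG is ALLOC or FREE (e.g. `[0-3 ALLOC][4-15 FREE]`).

Answer: [0-2 FREE][3-11 ALLOC][12-17 ALLOC][18-26 FREE]

Derivation:
Op 1: a = malloc(9) -> a = 0; heap: [0-8 ALLOC][9-26 FREE]
Op 2: a = realloc(a, 2) -> a = 0; heap: [0-1 ALLOC][2-26 FREE]
Op 3: a = realloc(a, 3) -> a = 0; heap: [0-2 ALLOC][3-26 FREE]
Op 4: b = malloc(9) -> b = 3; heap: [0-2 ALLOC][3-11 ALLOC][12-26 FREE]
Op 5: free(b) -> (freed b); heap: [0-2 ALLOC][3-26 FREE]
Op 6: c = malloc(9) -> c = 3; heap: [0-2 ALLOC][3-11 ALLOC][12-26 FREE]
Op 7: a = realloc(a, 6) -> a = 12; heap: [0-2 FREE][3-11 ALLOC][12-17 ALLOC][18-26 FREE]
Op 8: d = malloc(6) -> d = 18; heap: [0-2 FREE][3-11 ALLOC][12-17 ALLOC][18-23 ALLOC][24-26 FREE]
free(d): d = 18 -> block [18-23 ALLOC]; mark free, coalesce with adjacent free neighbors -> [0-2 FREE][3-11 ALLOC][12-17 ALLOC][18-26 FREE]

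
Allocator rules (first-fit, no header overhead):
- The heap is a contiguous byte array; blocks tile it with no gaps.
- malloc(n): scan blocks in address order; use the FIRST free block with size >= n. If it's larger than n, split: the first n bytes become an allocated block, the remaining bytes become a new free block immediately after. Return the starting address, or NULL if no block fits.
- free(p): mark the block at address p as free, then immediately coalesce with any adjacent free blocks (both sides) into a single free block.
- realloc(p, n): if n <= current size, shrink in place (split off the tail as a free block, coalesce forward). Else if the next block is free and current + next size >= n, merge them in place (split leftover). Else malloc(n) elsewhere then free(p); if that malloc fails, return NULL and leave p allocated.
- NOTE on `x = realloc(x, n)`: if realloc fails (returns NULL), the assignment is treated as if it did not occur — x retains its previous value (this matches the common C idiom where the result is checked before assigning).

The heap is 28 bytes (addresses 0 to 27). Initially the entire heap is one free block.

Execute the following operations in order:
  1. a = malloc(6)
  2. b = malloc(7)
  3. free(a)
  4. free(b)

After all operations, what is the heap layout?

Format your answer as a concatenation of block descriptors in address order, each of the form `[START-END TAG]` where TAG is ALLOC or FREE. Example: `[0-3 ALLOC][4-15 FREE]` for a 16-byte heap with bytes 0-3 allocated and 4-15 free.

Op 1: a = malloc(6) -> a = 0; heap: [0-5 ALLOC][6-27 FREE]
Op 2: b = malloc(7) -> b = 6; heap: [0-5 ALLOC][6-12 ALLOC][13-27 FREE]
Op 3: free(a) -> (freed a); heap: [0-5 FREE][6-12 ALLOC][13-27 FREE]
Op 4: free(b) -> (freed b); heap: [0-27 FREE]

Answer: [0-27 FREE]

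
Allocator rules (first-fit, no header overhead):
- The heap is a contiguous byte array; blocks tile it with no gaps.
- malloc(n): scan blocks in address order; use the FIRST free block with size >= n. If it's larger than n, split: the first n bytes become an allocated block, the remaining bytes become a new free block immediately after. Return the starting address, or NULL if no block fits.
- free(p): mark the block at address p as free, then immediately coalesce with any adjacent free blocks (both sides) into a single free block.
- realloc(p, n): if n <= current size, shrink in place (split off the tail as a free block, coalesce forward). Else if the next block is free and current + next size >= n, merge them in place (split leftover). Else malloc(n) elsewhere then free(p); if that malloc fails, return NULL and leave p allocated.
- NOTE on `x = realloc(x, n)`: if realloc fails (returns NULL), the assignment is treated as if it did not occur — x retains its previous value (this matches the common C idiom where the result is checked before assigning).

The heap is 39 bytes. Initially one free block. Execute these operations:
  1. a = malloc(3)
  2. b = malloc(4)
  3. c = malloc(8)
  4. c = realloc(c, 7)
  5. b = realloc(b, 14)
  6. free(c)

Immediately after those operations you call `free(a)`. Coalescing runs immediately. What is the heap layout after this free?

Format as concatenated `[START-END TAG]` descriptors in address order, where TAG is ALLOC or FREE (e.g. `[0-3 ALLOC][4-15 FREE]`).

Answer: [0-13 FREE][14-27 ALLOC][28-38 FREE]

Derivation:
Op 1: a = malloc(3) -> a = 0; heap: [0-2 ALLOC][3-38 FREE]
Op 2: b = malloc(4) -> b = 3; heap: [0-2 ALLOC][3-6 ALLOC][7-38 FREE]
Op 3: c = malloc(8) -> c = 7; heap: [0-2 ALLOC][3-6 ALLOC][7-14 ALLOC][15-38 FREE]
Op 4: c = realloc(c, 7) -> c = 7; heap: [0-2 ALLOC][3-6 ALLOC][7-13 ALLOC][14-38 FREE]
Op 5: b = realloc(b, 14) -> b = 14; heap: [0-2 ALLOC][3-6 FREE][7-13 ALLOC][14-27 ALLOC][28-38 FREE]
Op 6: free(c) -> (freed c); heap: [0-2 ALLOC][3-13 FREE][14-27 ALLOC][28-38 FREE]
free(a): a = 0 -> block [0-2 ALLOC]; mark free, coalesce with adjacent free neighbors -> [0-13 FREE][14-27 ALLOC][28-38 FREE]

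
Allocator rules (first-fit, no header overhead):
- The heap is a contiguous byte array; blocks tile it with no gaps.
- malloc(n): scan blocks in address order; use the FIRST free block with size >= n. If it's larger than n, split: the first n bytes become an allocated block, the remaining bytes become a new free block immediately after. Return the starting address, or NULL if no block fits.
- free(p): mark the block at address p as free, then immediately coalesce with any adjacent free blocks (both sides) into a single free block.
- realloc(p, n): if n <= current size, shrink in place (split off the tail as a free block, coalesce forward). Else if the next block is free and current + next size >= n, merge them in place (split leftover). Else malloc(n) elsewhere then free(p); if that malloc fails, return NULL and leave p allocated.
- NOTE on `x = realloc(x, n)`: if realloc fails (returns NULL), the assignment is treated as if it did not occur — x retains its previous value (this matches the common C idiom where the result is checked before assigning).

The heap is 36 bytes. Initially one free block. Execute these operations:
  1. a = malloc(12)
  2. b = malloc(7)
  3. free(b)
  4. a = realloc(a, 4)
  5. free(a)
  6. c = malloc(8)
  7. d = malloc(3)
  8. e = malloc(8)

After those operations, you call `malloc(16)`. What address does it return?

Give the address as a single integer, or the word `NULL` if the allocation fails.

Answer: 19

Derivation:
Op 1: a = malloc(12) -> a = 0; heap: [0-11 ALLOC][12-35 FREE]
Op 2: b = malloc(7) -> b = 12; heap: [0-11 ALLOC][12-18 ALLOC][19-35 FREE]
Op 3: free(b) -> (freed b); heap: [0-11 ALLOC][12-35 FREE]
Op 4: a = realloc(a, 4) -> a = 0; heap: [0-3 ALLOC][4-35 FREE]
Op 5: free(a) -> (freed a); heap: [0-35 FREE]
Op 6: c = malloc(8) -> c = 0; heap: [0-7 ALLOC][8-35 FREE]
Op 7: d = malloc(3) -> d = 8; heap: [0-7 ALLOC][8-10 ALLOC][11-35 FREE]
Op 8: e = malloc(8) -> e = 11; heap: [0-7 ALLOC][8-10 ALLOC][11-18 ALLOC][19-35 FREE]
malloc(16): first-fit scan over [0-7 ALLOC][8-10 ALLOC][11-18 ALLOC][19-35 FREE] -> 19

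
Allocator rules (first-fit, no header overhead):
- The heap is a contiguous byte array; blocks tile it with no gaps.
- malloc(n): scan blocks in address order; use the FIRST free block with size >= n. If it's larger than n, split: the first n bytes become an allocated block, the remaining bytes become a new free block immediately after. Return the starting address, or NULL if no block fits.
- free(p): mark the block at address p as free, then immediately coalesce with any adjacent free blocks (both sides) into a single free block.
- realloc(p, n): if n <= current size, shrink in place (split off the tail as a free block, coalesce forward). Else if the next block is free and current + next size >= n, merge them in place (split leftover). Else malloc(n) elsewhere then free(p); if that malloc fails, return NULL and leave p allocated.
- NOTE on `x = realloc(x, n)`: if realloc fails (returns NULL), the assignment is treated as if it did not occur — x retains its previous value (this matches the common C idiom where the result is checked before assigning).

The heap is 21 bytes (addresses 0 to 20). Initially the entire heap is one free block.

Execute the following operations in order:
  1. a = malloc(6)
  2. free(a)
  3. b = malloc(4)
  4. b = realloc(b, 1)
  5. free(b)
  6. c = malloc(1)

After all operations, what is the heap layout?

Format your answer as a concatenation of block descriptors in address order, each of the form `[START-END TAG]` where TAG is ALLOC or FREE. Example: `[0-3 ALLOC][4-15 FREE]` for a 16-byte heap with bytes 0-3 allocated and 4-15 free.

Answer: [0-0 ALLOC][1-20 FREE]

Derivation:
Op 1: a = malloc(6) -> a = 0; heap: [0-5 ALLOC][6-20 FREE]
Op 2: free(a) -> (freed a); heap: [0-20 FREE]
Op 3: b = malloc(4) -> b = 0; heap: [0-3 ALLOC][4-20 FREE]
Op 4: b = realloc(b, 1) -> b = 0; heap: [0-0 ALLOC][1-20 FREE]
Op 5: free(b) -> (freed b); heap: [0-20 FREE]
Op 6: c = malloc(1) -> c = 0; heap: [0-0 ALLOC][1-20 FREE]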